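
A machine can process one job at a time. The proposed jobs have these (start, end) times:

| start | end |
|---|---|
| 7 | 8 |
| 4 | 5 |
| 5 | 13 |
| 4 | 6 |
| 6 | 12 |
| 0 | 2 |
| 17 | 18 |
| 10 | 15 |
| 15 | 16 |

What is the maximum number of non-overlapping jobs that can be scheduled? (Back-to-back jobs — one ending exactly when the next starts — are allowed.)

6

Sorted by end: (0,2)  (4,5)  (4,6)  (7,8)  (6,12)  (5,13)  (10,15)  (15,16)  (17,18)
take (0,2); take (4,5); skip (4,6); take (7,8); skip (6,12); skip (5,13); take (10,15); take (15,16); take (17,18).
Selected 6 jobs.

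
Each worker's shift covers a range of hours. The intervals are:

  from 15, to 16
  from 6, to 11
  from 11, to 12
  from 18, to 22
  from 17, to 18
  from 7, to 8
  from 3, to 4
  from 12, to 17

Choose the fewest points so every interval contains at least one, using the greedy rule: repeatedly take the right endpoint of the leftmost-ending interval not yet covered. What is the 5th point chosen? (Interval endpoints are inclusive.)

18

Process intervals by earliest right end; each time one isn't hit yet, stab at its right endpoint.
Sorted: [3,4] [7,8] [6,11] [11,12] [15,16] [12,17] [17,18] [18,22]
{[3,4]} hit by 4; {[7,8],[6,11]} hit by 8; {[11,12]} hit by 12; {[15,16],[12,17]} hit by 16; {[17,18],[18,22]} hit by 18.
Points: 4, 8, 12, 16, 18 (5 total).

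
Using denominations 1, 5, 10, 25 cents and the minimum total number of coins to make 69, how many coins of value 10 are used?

69 = 2×25 + 1×10 + 1×5 + 4×1
Count of 10: 1

1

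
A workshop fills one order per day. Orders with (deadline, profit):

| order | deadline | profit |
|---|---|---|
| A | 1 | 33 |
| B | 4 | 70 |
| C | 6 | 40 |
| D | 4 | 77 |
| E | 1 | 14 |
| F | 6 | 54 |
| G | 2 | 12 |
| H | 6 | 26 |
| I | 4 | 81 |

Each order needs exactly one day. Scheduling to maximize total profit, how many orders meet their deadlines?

Profit order: I=81 D=77 B=70 F=54 C=40 A=33 H=26 E=14 G=12
Assign: I→slot 4, D→slot 3, B→slot 2, F→slot 6, C→slot 5, A→slot 1, H skipped, E skipped, G skipped.
Slots: [1:A] [2:B] [3:D] [4:I] [5:C] [6:F]
6 of 9 scheduled.

6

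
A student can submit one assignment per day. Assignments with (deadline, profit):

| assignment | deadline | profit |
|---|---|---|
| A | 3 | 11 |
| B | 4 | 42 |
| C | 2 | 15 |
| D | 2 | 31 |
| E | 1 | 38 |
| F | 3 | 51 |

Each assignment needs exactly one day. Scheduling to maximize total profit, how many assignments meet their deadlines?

4

Sort by profit descending; place each in the latest free slot ≤ its deadline.
Profit order: F=51 B=42 E=38 D=31 C=15 A=11
Assign: F→slot 3, B→slot 4, E→slot 1, D→slot 2, C skipped, A skipped.
Slots: [1:E] [2:D] [3:F] [4:B]
4 of 6 scheduled.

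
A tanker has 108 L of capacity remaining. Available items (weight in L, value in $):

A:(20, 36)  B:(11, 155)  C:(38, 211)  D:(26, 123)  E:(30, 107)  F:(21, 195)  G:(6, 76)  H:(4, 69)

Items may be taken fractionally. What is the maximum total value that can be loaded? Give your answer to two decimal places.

836.13

Greedy by value/weight ratio, highest first.
Order: H (69/4=17.25) > B (155/11=14.09) > G (76/6=12.67) > F (195/21=9.29) > C (211/38=5.55) > D (123/26=4.73) > E (107/30=3.57) > A (36/20=1.80)
Fill: take H (4 @ 69) → take B (11 @ 155) → take G (6 @ 76) → take F (21 @ 195) → take C (38 @ 211) → take D (26 @ 123) → take 2/30 of E → 7.13; 108/108 used.
Total value = 836.13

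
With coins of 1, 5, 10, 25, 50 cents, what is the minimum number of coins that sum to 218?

Greedy: take as many of the largest coin as possible, then repeat with the remainder.
218 − 4×50→18 − 1×10→8 − 1×5→3 − 3×1→0
Total coins = 4 + 1 + 1 + 3 = 9

9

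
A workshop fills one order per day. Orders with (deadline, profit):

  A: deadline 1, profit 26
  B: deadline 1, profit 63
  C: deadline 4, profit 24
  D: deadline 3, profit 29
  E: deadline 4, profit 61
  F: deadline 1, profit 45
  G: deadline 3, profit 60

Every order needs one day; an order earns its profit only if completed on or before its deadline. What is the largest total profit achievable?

213

Sort by profit descending; place each in the latest free slot ≤ its deadline.
Profit order: B=63 E=61 G=60 F=45 D=29 A=26 C=24
Assign: B→slot 1, E→slot 4, G→slot 3, F skipped, D→slot 2, A skipped, C skipped.
Slots: [1:B] [2:D] [3:G] [4:E]
Profit = 63 + 29 + 60 + 61 = 213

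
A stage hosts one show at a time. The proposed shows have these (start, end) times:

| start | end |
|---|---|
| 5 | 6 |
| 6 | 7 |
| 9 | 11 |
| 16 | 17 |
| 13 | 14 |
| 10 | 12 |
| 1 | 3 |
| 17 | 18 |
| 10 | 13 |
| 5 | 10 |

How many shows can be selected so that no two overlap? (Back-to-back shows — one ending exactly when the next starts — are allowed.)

7

Sorted by end: (1,3)  (5,6)  (6,7)  (5,10)  (9,11)  (10,12)  (10,13)  (13,14)  (16,17)  (17,18)
take (1,3); take (5,6); take (6,7); take (9,11); skip (10,13); take (13,14); take (16,17); take (17,18).
Selected 7 shows.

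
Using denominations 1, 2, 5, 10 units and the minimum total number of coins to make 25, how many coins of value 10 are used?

2

25 = 2×10 + 1×5
Count of 10: 2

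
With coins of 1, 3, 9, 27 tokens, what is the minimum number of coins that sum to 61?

Use the largest denomination that fits, subtract, and repeat.
61 = 2×27 + 2×3 + 1×1
Total coins = 2 + 2 + 1 = 5

5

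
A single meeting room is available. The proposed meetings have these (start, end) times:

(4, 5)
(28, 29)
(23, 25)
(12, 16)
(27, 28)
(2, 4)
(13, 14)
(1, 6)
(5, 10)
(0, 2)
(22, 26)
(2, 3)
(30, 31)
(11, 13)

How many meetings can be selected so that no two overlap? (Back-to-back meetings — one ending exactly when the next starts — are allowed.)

Greedy by earliest finish: after sorting by end time, pick each interval compatible with the last pick.
By end time: (0,2), (2,3), (2,4), (4,5), (1,6), (5,10), (11,13), (13,14), (12,16), (23,25), (22,26), (27,28), (28,29), (30,31).
Pick (0,2); next start ≥ 2 → (2,3); next start ≥ 3 → (4,5); next start ≥ 5 → (5,10); next start ≥ 10 → (11,13); next start ≥ 13 → (13,14); next start ≥ 14 → (23,25); next start ≥ 25 → (27,28); next start ≥ 28 → (28,29); next start ≥ 29 → (30,31).
Selected 10 meetings.

10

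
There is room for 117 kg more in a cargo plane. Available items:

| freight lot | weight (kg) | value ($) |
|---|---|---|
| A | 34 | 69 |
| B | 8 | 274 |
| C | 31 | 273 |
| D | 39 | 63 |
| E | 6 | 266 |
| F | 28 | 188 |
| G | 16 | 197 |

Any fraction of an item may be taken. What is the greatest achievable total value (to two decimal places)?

Sort by value per unit weight and fill in that order.
Ratios (sorted): E 44.33, B 34.25, G 12.31, C 8.81, F 6.71, A 2.03, D 1.62
take E (6 @ 266); take B (8 @ 274); take G (16 @ 197); take C (31 @ 273); take F (28 @ 188); take 28/34 of A → 56.82. Capacity used 117/117.
Total value = 1254.82

1254.82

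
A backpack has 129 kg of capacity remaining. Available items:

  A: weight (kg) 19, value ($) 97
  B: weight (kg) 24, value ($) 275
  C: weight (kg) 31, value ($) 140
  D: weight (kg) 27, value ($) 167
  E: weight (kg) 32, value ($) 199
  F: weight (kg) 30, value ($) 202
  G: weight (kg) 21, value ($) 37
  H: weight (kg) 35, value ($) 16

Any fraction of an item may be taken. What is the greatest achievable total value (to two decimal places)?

924.68

Sort by value per unit weight and fill in that order.
Ratios (sorted): B 11.46, F 6.73, E 6.22, D 6.19, A 5.11, C 4.52, G 1.76, H 0.46
take B (24 @ 275); take F (30 @ 202); take E (32 @ 199); take D (27 @ 167); take 16/19 of A → 81.68. Capacity used 129/129.
Total value = 924.68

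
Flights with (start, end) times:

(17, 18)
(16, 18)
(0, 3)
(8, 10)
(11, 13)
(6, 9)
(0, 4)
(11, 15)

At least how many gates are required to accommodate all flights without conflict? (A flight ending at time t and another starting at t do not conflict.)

Count concurrent intervals with a sweep; the peak is the room count.
starts: [0, 0, 6, 8, 11, 11, 16, 17]
ends:   [3, 4, 9, 10, 13, 15, 18, 18]
s0→1 s0→2  — peak 2.

2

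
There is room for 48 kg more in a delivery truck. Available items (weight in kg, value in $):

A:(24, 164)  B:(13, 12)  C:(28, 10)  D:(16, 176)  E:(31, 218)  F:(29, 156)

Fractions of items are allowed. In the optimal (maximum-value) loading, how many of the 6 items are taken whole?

Sort by value per unit weight and fill in that order.
Order: D (176/16=11.00) > E (218/31=7.03) > A (164/24=6.83) > F (156/29=5.38) > B (12/13=0.92) > C (10/28=0.36)
Fill: take D (16 @ 176) → take E (31 @ 218) → take 1/24 of A → 6.83; 48/48 used.
2 item(s) taken whole; one partial (take 1/24 of A).

2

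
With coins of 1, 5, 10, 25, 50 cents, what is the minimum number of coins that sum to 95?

95 = 1×50 + 1×25 + 2×10
Total coins = 1 + 1 + 2 = 4

4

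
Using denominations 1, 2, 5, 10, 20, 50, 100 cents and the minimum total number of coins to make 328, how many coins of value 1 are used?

1

Use the largest denomination that fits, subtract, and repeat.
328 = 3×100 + 1×20 + 1×5 + 1×2 + 1×1
Count of 1: 1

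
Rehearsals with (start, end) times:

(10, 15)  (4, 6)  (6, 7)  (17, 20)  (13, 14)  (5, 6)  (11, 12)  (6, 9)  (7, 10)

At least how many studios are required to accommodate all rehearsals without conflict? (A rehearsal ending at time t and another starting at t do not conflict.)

Count concurrent intervals with a sweep; the peak is the room count.
Events (time:±→running): 4:+→1 5:+→2 … peak 2.

2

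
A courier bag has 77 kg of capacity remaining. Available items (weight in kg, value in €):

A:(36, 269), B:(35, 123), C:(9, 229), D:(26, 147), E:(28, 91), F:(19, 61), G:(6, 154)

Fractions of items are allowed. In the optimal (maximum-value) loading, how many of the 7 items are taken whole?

4

Greedy by value/weight ratio, highest first.
Ratios (sorted): G 25.67, C 25.44, A 7.47, D 5.65, B 3.51, E 3.25, F 3.21
take G (6 @ 154); take C (9 @ 229); take A (36 @ 269); take D (26 @ 147). Capacity used 77/77.
4 item(s) taken whole.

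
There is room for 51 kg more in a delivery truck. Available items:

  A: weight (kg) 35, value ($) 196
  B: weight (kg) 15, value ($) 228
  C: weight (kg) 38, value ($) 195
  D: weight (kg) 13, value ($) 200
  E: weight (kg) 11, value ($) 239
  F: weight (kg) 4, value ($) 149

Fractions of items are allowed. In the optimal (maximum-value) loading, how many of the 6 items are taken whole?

Order: F (149/4=37.25) > E (239/11=21.73) > D (200/13=15.38) > B (228/15=15.20) > A (196/35=5.60) > C (195/38=5.13)
Fill: take F (4 @ 149) → take E (11 @ 239) → take D (13 @ 200) → take B (15 @ 228) → take 8/35 of A → 44.80; 51/51 used.
4 item(s) taken whole; one partial (take 8/35 of A).

4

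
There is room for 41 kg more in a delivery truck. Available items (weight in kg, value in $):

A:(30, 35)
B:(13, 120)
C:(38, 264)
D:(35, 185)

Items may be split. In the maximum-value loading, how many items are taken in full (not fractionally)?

1

Sort by value per unit weight and fill in that order.
Order: B (120/13=9.23) > C (264/38=6.95) > D (185/35=5.29) > A (35/30=1.17)
Fill: take B (13 @ 120) → take 28/38 of C → 194.53; 41/41 used.
1 item(s) taken whole; one partial (take 28/38 of C).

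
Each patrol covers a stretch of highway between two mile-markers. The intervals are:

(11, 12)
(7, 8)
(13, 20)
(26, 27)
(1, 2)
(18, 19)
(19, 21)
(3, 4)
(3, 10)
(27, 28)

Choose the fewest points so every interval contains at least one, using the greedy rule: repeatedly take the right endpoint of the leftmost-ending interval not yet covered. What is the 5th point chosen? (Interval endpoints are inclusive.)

19

Process intervals by earliest right end; each time one isn't hit yet, stab at its right endpoint.
By right end: [1,2]  [3,4]  [7,8]  [3,10]  [11,12]  [18,19]  [13,20]  [19,21]  [26,27]  [27,28]
[1,2] uncovered → point at 2; [3,4] uncovered → point at 4; [7,8] uncovered → point at 8; [11,12] uncovered → point at 12; [18,19] uncovered → point at 19; [26,27] uncovered → point at 27.
Points: 2, 4, 8, 12, 19, 27 (6 total).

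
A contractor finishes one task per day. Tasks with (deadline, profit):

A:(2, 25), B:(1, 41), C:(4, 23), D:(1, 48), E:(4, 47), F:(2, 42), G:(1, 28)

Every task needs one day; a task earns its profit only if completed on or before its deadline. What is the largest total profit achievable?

Take jobs in profit order; each goes to the latest open slot no later than its deadline.
Profit order: D=48 E=47 F=42 B=41 G=28 A=25 C=23
Assign: D→slot 1, E→slot 4, F→slot 2, B skipped, G skipped, A skipped, C→slot 3.
Slots: [1:D] [2:F] [3:C] [4:E]
Profit = 48 + 42 + 23 + 47 = 160

160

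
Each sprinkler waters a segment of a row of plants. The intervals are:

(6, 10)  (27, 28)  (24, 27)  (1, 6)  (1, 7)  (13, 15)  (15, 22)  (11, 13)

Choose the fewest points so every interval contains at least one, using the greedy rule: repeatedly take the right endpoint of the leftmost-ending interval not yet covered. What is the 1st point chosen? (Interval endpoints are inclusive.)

6

By right end: [1,6]  [1,7]  [6,10]  [11,13]  [13,15]  [15,22]  [24,27]  [27,28]
[1,6] uncovered → point at 6; [11,13] uncovered → point at 13; [15,22] uncovered → point at 22; [24,27] uncovered → point at 27.
Points: 6, 13, 22, 27 (4 total).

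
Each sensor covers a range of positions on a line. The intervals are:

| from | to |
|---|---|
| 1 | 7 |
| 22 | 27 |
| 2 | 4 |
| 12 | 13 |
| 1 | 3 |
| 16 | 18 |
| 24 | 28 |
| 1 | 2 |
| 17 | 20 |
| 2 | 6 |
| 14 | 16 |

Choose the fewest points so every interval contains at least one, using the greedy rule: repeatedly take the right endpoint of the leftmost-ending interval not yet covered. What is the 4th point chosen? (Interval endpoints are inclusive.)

Sort by right endpoint; whenever an interval is uncovered, place a point at its right end.
Sorted: [1,2] [1,3] [2,4] [2,6] [1,7] [12,13] [14,16] [16,18] [17,20] [22,27] [24,28]
{[1,2],[1,3],[2,4],[2,6],[1,7]} hit by 2; {[12,13]} hit by 13; {[14,16],[16,18]} hit by 16; {[17,20]} hit by 20; {[22,27],[24,28]} hit by 27.
Points: 2, 13, 16, 20, 27 (5 total).

20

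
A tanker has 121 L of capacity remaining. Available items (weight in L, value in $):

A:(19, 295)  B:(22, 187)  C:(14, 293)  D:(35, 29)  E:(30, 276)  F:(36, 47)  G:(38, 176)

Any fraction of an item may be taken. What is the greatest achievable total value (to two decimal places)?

Sort by value per unit weight and fill in that order.
Ratios (sorted): C 20.93, A 15.53, E 9.20, B 8.50, G 4.63, F 1.31, D 0.83
take C (14 @ 293); take A (19 @ 295); take E (30 @ 276); take B (22 @ 187); take 36/38 of G → 166.74. Capacity used 121/121.
Total value = 1217.74

1217.74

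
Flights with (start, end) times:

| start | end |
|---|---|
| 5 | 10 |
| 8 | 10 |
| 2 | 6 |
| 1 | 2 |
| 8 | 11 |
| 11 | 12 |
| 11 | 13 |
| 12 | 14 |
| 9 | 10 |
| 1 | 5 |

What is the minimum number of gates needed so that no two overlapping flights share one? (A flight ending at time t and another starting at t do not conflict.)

4

starts: [1, 1, 2, 5, 8, 8, 9, 11, 11, 12]
ends:   [2, 5, 6, 10, 10, 10, 11, 12, 13, 14]
s1→1 s1→2 e2→1 s2→2 e5→1 s5→2 e6→1 s8→2 s8→3 s9→4  — peak 4.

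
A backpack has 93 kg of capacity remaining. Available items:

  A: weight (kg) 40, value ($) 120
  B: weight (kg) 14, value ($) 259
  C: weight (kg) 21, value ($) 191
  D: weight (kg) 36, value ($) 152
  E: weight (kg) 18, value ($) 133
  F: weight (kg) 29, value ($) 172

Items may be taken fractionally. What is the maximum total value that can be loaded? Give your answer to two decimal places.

801.44

Greedy by value/weight ratio, highest first.
Order: B (259/14=18.50) > C (191/21=9.10) > E (133/18=7.39) > F (172/29=5.93) > D (152/36=4.22) > A (120/40=3.00)
Fill: take B (14 @ 259) → take C (21 @ 191) → take E (18 @ 133) → take F (29 @ 172) → take 11/36 of D → 46.44; 93/93 used.
Total value = 801.44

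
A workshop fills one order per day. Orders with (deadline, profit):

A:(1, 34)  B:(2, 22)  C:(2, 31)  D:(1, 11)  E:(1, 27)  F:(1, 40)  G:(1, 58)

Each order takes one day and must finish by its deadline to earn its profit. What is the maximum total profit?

89

Take jobs in profit order; each goes to the latest open slot no later than its deadline.
By profit: G(d1,58), F(d1,40), A(d1,34), C(d2,31), E(d1,27), B(d2,22), D(d1,11)
G→slot 1; F skipped; A skipped; C→slot 2; E skipped; B skipped; D skipped.
Profit = 58 + 31 = 89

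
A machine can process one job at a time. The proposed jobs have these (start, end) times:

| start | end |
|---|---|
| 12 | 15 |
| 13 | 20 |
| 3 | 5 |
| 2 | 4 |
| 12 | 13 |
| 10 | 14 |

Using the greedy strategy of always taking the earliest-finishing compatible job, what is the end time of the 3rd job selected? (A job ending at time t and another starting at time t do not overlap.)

Order by finish time; keep every interval that doesn't clash with the previous kept one.
By end time: (2,4), (3,5), (12,13), (10,14), (12,15), (13,20).
Pick (2,4); next start ≥ 4 → (12,13); next start ≥ 13 → (13,20).
Selected: (2,4) (12,13) (13,20)

20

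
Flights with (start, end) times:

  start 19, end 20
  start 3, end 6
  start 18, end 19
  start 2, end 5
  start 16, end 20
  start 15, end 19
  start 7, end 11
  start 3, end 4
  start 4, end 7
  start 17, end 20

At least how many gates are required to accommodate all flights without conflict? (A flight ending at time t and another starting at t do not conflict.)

Events (time:±→running): 2:+→1 3:+→2 3:+→3 4:-→2 4:+→3 5:-→2 6:-→1 7:-→0 7:+→1 11:-→0 15:+→1 16:+→2 17:+→3 18:+→4 … peak 4.

4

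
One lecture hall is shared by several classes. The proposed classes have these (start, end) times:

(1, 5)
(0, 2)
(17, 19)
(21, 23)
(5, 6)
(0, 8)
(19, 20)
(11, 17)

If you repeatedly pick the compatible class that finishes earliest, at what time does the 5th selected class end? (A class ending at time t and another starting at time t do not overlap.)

20

Sort by end time and greedily take each interval whose start is ≥ the last chosen end.
By end time: (0,2), (1,5), (5,6), (0,8), (11,17), (17,19), (19,20), (21,23).
Pick (0,2); next start ≥ 2 → (5,6); next start ≥ 6 → (11,17); next start ≥ 17 → (17,19); next start ≥ 19 → (19,20); next start ≥ 20 → (21,23).
Selected: (0,2) (5,6) (11,17) (17,19) (19,20) (21,23)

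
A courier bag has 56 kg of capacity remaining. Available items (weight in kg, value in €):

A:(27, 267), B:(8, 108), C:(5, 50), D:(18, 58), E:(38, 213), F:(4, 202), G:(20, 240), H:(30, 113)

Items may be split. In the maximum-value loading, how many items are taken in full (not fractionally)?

4

Greedy by value/weight ratio, highest first.
Ratios (sorted): F 50.50, B 13.50, G 12.00, C 10.00, A 9.89, E 5.61, H 3.77, D 3.22
take F (4 @ 202); take B (8 @ 108); take G (20 @ 240); take C (5 @ 50); take 19/27 of A → 187.89. Capacity used 56/56.
4 item(s) taken whole; one partial (take 19/27 of A).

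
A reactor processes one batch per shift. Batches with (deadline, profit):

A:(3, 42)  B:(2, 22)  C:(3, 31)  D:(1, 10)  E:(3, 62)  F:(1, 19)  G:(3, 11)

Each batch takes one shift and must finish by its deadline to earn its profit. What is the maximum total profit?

135

Profit order: E=62 A=42 C=31 B=22 F=19 G=11 D=10
Assign: E→slot 3, A→slot 2, C→slot 1, B skipped, F skipped, G skipped, D skipped.
Slots: [1:C] [2:A] [3:E]
Profit = 31 + 42 + 62 = 135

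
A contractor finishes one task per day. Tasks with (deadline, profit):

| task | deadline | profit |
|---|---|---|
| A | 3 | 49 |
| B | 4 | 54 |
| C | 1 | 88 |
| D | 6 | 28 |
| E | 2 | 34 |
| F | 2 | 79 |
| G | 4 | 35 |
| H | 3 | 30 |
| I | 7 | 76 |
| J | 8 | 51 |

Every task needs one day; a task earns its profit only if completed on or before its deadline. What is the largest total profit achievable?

425

By profit: C(d1,88), F(d2,79), I(d7,76), B(d4,54), J(d8,51), A(d3,49), G(d4,35), E(d2,34), H(d3,30), D(d6,28)
C→slot 1; F→slot 2; I→slot 7; B→slot 4; J→slot 8; A→slot 3; G skipped; E skipped; H skipped; D→slot 6.
Profit = 88 + 79 + 49 + 54 + 28 + 76 + 51 = 425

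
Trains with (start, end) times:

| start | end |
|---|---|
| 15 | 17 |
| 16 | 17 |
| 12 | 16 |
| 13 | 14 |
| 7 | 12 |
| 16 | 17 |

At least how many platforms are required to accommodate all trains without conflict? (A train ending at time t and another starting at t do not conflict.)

starts: [7, 12, 13, 15, 16, 16]
ends:   [12, 14, 16, 17, 17, 17]
s7→1 e12→0 s12→1 s13→2 e14→1 s15→2 e16→1 s16→2 s16→3  — peak 3.

3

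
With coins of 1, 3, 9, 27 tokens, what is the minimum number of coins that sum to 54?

54 = 2×27
Total coins = 2 = 2

2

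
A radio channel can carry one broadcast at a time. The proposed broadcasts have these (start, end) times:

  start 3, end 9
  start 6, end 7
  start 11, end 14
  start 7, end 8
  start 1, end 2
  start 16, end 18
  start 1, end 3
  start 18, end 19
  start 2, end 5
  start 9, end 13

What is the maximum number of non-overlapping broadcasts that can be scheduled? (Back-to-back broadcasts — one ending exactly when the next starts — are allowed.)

By end time: (1,2), (1,3), (2,5), (6,7), (7,8), (3,9), (9,13), (11,14), (16,18), (18,19).
Pick (1,2); next start ≥ 2 → (2,5); next start ≥ 5 → (6,7); next start ≥ 7 → (7,8); next start ≥ 8 → (9,13); next start ≥ 13 → (16,18); next start ≥ 18 → (18,19).
Selected 7 broadcasts.

7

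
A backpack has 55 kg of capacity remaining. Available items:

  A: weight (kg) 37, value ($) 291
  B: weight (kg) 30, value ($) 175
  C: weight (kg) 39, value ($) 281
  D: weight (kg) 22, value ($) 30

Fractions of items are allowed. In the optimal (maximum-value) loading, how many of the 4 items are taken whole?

Greedy by value/weight ratio, highest first.
Order: A (291/37=7.86) > C (281/39=7.21) > B (175/30=5.83) > D (30/22=1.36)
Fill: take A (37 @ 291) → take 18/39 of C → 129.69; 55/55 used.
1 item(s) taken whole; one partial (take 18/39 of C).

1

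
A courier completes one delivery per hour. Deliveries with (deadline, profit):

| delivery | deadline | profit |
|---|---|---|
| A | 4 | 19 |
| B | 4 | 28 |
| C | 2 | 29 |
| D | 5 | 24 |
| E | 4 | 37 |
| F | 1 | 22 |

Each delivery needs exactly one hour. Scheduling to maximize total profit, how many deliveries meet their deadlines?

5

Take jobs in profit order; each goes to the latest open slot no later than its deadline.
Profit order: E=37 C=29 B=28 D=24 F=22 A=19
Assign: E→slot 4, C→slot 2, B→slot 3, D→slot 5, F→slot 1, A skipped.
Slots: [1:F] [2:C] [3:B] [4:E] [5:D]
5 of 6 scheduled.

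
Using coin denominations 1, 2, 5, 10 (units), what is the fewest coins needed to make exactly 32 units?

4

32 − 3×10→2 − 1×2→0
Total coins = 3 + 1 = 4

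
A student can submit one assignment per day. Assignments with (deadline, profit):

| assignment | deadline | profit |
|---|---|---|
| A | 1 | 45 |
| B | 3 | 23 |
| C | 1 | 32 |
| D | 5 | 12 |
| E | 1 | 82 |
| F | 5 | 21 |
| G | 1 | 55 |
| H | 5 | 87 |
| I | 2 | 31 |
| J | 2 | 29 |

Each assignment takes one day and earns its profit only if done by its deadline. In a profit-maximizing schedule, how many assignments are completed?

By profit: H(d5,87), E(d1,82), G(d1,55), A(d1,45), C(d1,32), I(d2,31), J(d2,29), B(d3,23), F(d5,21), D(d5,12)
H→slot 5; E→slot 1; G skipped; A skipped; C skipped; I→slot 2; J skipped; B→slot 3; F→slot 4; D skipped.
5 of 10 scheduled.

5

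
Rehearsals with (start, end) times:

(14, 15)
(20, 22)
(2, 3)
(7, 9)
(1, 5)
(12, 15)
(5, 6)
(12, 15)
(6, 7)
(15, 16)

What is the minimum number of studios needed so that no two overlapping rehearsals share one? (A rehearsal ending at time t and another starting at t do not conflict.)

3

Count concurrent intervals with a sweep; the peak is the room count.
starts: [1, 2, 5, 6, 7, 12, 12, 14, 15, 20]
ends:   [3, 5, 6, 7, 9, 15, 15, 15, 16, 22]
s1→1 s2→2 e3→1 e5→0 s5→1 e6→0 s6→1 e7→0 s7→1 e9→0 s12→1 s12→2 s14→3  — peak 3.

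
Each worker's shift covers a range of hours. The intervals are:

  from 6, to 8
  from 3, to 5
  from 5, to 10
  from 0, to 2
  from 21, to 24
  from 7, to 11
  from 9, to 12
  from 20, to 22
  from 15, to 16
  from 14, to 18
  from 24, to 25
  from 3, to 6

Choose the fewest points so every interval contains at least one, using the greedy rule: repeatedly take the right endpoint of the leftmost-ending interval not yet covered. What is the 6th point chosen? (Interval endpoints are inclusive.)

22

By right end: [0,2]  [3,5]  [3,6]  [6,8]  [5,10]  [7,11]  [9,12]  [15,16]  [14,18]  [20,22]  [21,24]  [24,25]
[0,2] uncovered → point at 2; [3,5] uncovered → point at 5; [6,8] uncovered → point at 8; [9,12] uncovered → point at 12; [15,16] uncovered → point at 16; [20,22] uncovered → point at 22; [24,25] uncovered → point at 25.
Points: 2, 5, 8, 12, 16, 22, 25 (7 total).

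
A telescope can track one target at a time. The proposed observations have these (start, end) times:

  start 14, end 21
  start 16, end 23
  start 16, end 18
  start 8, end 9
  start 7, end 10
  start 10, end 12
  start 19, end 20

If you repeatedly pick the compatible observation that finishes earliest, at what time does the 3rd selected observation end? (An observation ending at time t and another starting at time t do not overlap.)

18

Order by finish time; keep every interval that doesn't clash with the previous kept one.
By end time: (8,9), (7,10), (10,12), (16,18), (19,20), (14,21), (16,23).
Pick (8,9); next start ≥ 9 → (10,12); next start ≥ 12 → (16,18); next start ≥ 18 → (19,20).
Selected: (8,9) (10,12) (16,18) (19,20)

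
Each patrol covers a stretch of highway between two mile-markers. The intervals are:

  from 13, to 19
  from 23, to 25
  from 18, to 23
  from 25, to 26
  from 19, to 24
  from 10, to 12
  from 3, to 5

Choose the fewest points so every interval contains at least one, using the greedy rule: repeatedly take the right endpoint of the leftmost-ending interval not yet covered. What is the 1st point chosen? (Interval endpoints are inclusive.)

Sort by right endpoint; whenever an interval is uncovered, place a point at its right end.
Sorted: [3,5] [10,12] [13,19] [18,23] [19,24] [23,25] [25,26]
{[3,5]} hit by 5; {[10,12]} hit by 12; {[13,19],[18,23],[19,24]} hit by 19; {[23,25],[25,26]} hit by 25.
Points: 5, 12, 19, 25 (4 total).

5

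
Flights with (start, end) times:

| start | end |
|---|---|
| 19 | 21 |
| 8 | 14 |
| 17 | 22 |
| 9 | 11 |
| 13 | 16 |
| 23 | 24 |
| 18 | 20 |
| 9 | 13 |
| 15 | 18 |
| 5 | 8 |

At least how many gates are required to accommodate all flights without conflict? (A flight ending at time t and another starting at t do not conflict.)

The answer is the maximum number of intervals overlapping at any instant.
Events (time:±→running): 5:+→1 8:-→0 8:+→1 9:+→2 9:+→3 … peak 3.

3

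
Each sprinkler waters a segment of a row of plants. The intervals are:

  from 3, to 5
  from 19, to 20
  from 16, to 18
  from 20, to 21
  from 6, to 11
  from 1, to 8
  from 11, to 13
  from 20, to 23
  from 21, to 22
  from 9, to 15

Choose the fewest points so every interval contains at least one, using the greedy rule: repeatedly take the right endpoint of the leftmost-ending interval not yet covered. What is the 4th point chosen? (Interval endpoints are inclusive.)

20

Process intervals by earliest right end; each time one isn't hit yet, stab at its right endpoint.
By right end: [3,5]  [1,8]  [6,11]  [11,13]  [9,15]  [16,18]  [19,20]  [20,21]  [21,22]  [20,23]
[3,5] uncovered → point at 5; [6,11] uncovered → point at 11; [16,18] uncovered → point at 18; [19,20] uncovered → point at 20; [21,22] uncovered → point at 22.
Points: 5, 11, 18, 20, 22 (5 total).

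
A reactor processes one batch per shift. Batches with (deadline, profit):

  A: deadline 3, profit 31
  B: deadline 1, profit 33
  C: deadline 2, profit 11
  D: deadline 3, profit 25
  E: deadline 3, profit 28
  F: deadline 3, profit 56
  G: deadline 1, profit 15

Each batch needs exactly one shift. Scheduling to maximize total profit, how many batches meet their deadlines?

3

Profit order: F=56 B=33 A=31 E=28 D=25 G=15 C=11
Assign: F→slot 3, B→slot 1, A→slot 2, E skipped, D skipped, G skipped, C skipped.
Slots: [1:B] [2:A] [3:F]
3 of 7 scheduled.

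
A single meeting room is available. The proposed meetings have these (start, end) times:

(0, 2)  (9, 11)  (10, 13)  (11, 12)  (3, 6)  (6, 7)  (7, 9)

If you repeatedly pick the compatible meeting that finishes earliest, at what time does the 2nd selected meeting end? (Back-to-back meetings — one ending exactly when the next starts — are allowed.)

Sorted by end: (0,2)  (3,6)  (6,7)  (7,9)  (9,11)  (11,12)  (10,13)
take (0,2); take (3,6); take (6,7); take (7,9); take (9,11); take (11,12); skip (10,13).
Selected: (0,2) (3,6) (6,7) (7,9) (9,11) (11,12)

6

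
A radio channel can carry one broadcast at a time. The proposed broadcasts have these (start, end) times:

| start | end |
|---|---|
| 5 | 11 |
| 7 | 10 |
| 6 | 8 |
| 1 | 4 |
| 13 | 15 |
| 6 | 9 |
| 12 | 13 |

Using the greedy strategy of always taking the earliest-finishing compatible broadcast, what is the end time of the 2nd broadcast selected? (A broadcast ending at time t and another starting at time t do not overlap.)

8

Sort by end time and greedily take each interval whose start is ≥ the last chosen end.
Sorted by end: (1,4)  (6,8)  (6,9)  (7,10)  (5,11)  (12,13)  (13,15)
take (1,4); take (6,8); skip (6,9); skip (7,10); skip (5,11); take (12,13); take (13,15).
Selected: (1,4) (6,8) (12,13) (13,15)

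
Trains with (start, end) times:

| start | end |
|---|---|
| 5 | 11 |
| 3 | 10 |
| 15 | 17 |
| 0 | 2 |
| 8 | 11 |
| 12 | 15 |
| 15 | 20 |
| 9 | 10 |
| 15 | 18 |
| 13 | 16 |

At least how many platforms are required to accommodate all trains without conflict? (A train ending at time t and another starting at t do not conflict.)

The answer is the maximum number of intervals overlapping at any instant.
starts: [0, 3, 5, 8, 9, 12, 13, 15, 15, 15]
ends:   [2, 10, 10, 11, 11, 15, 16, 17, 18, 20]
s0→1 e2→0 s3→1 s5→2 s8→3 s9→4  — peak 4.

4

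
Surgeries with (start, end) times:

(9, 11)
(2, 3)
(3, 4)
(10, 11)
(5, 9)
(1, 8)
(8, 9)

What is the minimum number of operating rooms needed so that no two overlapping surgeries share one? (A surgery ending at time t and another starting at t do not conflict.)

Count concurrent intervals with a sweep; the peak is the room count.
starts: [1, 2, 3, 5, 8, 9, 10]
ends:   [3, 4, 8, 9, 9, 11, 11]
s1→1 s2→2  — peak 2.

2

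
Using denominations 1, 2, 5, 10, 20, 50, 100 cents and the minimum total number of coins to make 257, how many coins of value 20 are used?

0

Greedy: take as many of the largest coin as possible, then repeat with the remainder.
257 − 2×100→57 − 1×50→7 − 1×5→2 − 1×2→0
Count of 20: 0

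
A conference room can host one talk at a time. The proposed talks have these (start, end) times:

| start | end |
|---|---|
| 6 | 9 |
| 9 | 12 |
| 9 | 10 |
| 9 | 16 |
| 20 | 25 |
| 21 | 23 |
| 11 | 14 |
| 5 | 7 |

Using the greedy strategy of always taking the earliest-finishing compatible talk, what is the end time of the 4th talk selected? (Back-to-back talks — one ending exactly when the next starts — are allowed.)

By end time: (5,7), (6,9), (9,10), (9,12), (11,14), (9,16), (21,23), (20,25).
Pick (5,7); next start ≥ 7 → (9,10); next start ≥ 10 → (11,14); next start ≥ 14 → (21,23).
Selected: (5,7) (9,10) (11,14) (21,23)

23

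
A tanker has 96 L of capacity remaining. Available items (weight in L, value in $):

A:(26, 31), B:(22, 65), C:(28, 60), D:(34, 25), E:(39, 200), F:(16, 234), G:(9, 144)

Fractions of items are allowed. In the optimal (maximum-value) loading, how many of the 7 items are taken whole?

Sort by value per unit weight and fill in that order.
Order: G (144/9=16.00) > F (234/16=14.62) > E (200/39=5.13) > B (65/22=2.95) > C (60/28=2.14) > A (31/26=1.19) > D (25/34=0.74)
Fill: take G (9 @ 144) → take F (16 @ 234) → take E (39 @ 200) → take B (22 @ 65) → take 10/28 of C → 21.43; 96/96 used.
4 item(s) taken whole; one partial (take 10/28 of C).

4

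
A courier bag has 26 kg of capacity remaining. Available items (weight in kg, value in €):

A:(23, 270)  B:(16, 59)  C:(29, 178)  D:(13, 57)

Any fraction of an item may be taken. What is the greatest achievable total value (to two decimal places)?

Greedy by value/weight ratio, highest first.
Order: A (270/23=11.74) > C (178/29=6.14) > D (57/13=4.38) > B (59/16=3.69)
Fill: take A (23 @ 270) → take 3/29 of C → 18.41; 26/26 used.
Total value = 288.41

288.41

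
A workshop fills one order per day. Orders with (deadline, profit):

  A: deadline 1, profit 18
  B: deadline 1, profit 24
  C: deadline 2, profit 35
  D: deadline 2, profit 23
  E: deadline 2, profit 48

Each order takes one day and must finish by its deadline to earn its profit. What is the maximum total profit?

Take jobs in profit order; each goes to the latest open slot no later than its deadline.
By profit: E(d2,48), C(d2,35), B(d1,24), D(d2,23), A(d1,18)
E→slot 2; C→slot 1; B skipped; D skipped; A skipped.
Profit = 35 + 48 = 83

83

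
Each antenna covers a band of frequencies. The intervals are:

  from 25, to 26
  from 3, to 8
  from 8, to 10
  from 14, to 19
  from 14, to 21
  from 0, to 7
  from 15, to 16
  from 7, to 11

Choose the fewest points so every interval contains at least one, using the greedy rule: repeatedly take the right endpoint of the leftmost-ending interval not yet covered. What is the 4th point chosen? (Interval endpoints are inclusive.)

26

Process intervals by earliest right end; each time one isn't hit yet, stab at its right endpoint.
Sorted: [0,7] [3,8] [8,10] [7,11] [15,16] [14,19] [14,21] [25,26]
{[0,7],[3,8]} hit by 7; {[8,10],[7,11]} hit by 10; {[15,16],[14,19],[14,21]} hit by 16; {[25,26]} hit by 26.
Points: 7, 10, 16, 26 (4 total).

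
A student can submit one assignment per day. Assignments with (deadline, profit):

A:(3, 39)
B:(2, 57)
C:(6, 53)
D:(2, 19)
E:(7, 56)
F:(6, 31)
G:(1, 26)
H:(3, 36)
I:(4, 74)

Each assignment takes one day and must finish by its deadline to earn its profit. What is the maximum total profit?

By profit: I(d4,74), B(d2,57), E(d7,56), C(d6,53), A(d3,39), H(d3,36), F(d6,31), G(d1,26), D(d2,19)
I→slot 4; B→slot 2; E→slot 7; C→slot 6; A→slot 3; H→slot 1; F→slot 5; G skipped; D skipped.
Profit = 36 + 57 + 39 + 74 + 31 + 53 + 56 = 346

346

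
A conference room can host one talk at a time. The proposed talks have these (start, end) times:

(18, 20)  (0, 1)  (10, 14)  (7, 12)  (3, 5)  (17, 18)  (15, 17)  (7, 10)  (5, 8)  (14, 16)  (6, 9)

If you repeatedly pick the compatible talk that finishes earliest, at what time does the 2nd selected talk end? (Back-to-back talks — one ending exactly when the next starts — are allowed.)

5

By end time: (0,1), (3,5), (5,8), (6,9), (7,10), (7,12), (10,14), (14,16), (15,17), (17,18), (18,20).
Pick (0,1); next start ≥ 1 → (3,5); next start ≥ 5 → (5,8); next start ≥ 8 → (10,14); next start ≥ 14 → (14,16); next start ≥ 16 → (17,18); next start ≥ 18 → (18,20).
Selected: (0,1) (3,5) (5,8) (10,14) (14,16) (17,18) (18,20)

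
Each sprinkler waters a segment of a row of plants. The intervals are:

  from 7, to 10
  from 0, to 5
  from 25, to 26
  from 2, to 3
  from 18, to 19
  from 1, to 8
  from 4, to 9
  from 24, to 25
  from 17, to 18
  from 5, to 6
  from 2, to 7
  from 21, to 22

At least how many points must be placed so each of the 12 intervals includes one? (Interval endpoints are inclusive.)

Sort by right endpoint; whenever an interval is uncovered, place a point at its right end.
Sorted: [2,3] [0,5] [5,6] [2,7] [1,8] [4,9] [7,10] [17,18] [18,19] [21,22] [24,25] [25,26]
{[2,3],[0,5]} hit by 3; {[5,6],[2,7],[1,8],[4,9]} hit by 6; {[7,10]} hit by 10; {[17,18],[18,19]} hit by 18; {[21,22]} hit by 22; {[24,25],[25,26]} hit by 25.
Points: 3, 6, 10, 18, 22, 25 (6 total).

6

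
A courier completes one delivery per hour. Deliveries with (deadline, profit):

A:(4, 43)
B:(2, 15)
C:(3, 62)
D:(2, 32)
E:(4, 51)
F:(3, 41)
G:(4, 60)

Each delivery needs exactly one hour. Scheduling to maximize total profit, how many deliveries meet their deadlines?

Profit order: C=62 G=60 E=51 A=43 F=41 D=32 B=15
Assign: C→slot 3, G→slot 4, E→slot 2, A→slot 1, F skipped, D skipped, B skipped.
Slots: [1:A] [2:E] [3:C] [4:G]
4 of 7 scheduled.

4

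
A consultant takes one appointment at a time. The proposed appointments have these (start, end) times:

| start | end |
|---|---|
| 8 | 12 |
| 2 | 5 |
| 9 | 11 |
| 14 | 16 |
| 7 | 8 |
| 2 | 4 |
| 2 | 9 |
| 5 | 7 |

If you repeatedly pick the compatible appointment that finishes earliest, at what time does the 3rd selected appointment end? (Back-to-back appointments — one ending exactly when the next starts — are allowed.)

By end time: (2,4), (2,5), (5,7), (7,8), (2,9), (9,11), (8,12), (14,16).
Pick (2,4); next start ≥ 4 → (5,7); next start ≥ 7 → (7,8); next start ≥ 8 → (9,11); next start ≥ 11 → (14,16).
Selected: (2,4) (5,7) (7,8) (9,11) (14,16)

8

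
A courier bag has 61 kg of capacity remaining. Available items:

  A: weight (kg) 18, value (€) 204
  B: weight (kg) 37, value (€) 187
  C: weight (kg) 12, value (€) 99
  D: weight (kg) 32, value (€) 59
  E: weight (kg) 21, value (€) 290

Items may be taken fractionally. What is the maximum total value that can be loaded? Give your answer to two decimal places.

643.54

Sort by value per unit weight and fill in that order.
Order: E (290/21=13.81) > A (204/18=11.33) > C (99/12=8.25) > B (187/37=5.05) > D (59/32=1.84)
Fill: take E (21 @ 290) → take A (18 @ 204) → take C (12 @ 99) → take 10/37 of B → 50.54; 61/61 used.
Total value = 643.54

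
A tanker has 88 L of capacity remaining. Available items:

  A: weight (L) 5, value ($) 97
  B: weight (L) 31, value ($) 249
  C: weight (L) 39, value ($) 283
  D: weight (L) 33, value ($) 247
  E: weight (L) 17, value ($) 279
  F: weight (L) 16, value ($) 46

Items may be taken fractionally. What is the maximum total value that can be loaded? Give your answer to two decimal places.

Order: A (97/5=19.40) > E (279/17=16.41) > B (249/31=8.03) > D (247/33=7.48) > C (283/39=7.26) > F (46/16=2.88)
Fill: take A (5 @ 97) → take E (17 @ 279) → take B (31 @ 249) → take D (33 @ 247) → take 2/39 of C → 14.51; 88/88 used.
Total value = 886.51

886.51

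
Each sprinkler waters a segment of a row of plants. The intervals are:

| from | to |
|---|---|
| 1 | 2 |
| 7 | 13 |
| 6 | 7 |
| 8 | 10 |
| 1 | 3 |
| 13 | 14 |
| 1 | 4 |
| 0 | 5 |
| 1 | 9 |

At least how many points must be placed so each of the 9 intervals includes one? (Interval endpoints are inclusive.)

4

By right end: [1,2]  [1,3]  [1,4]  [0,5]  [6,7]  [1,9]  [8,10]  [7,13]  [13,14]
[1,2] uncovered → point at 2; [6,7] uncovered → point at 7; [8,10] uncovered → point at 10; [13,14] uncovered → point at 14.
Points: 2, 7, 10, 14 (4 total).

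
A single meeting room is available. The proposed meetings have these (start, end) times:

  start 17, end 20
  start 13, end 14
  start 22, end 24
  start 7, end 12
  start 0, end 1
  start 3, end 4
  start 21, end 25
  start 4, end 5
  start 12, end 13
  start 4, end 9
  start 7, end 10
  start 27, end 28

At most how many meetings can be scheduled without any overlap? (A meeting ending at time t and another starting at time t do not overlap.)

9

Sort by end time and greedily take each interval whose start is ≥ the last chosen end.
Sorted by end: (0,1)  (3,4)  (4,5)  (4,9)  (7,10)  (7,12)  (12,13)  (13,14)  (17,20)  (22,24)  (21,25)  (27,28)
take (0,1); take (3,4); take (4,5); take (7,10); take (12,13); take (13,14); take (17,20); take (22,24); skip (21,25); take (27,28).
Selected 9 meetings.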